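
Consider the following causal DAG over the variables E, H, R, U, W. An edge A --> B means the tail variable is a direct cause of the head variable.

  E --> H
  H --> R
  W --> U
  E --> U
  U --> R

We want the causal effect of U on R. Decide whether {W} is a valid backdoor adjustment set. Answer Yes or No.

No

Backdoor paths from U to R (paths whose first edge points into U):
  P1: U <- E -> H -> R
Condition 1 (no descendant of U in the set): holds — descendants of U are {R}; none are in {W}.
Condition 2 (every backdoor path blocked by {W}):
  P1: open — no interior node is in the conditioning set.
{W} does not satisfy the backdoor criterion.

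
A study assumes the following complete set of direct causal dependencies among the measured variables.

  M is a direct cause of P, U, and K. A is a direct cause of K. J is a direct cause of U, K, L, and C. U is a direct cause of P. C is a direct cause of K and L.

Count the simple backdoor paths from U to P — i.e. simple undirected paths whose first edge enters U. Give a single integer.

4

A backdoor path from U to P is any simple undirected path whose first edge points into U (i.e. leaves U via a parent).
Parents of U: {J, M}.
Enumerating:
  P1: U <- J -> C -> K <- M -> P
  P2: U <- J -> L <- C -> K <- M -> P
  P3: U <- J -> K <- M -> P
  P4: U <- M -> P
That exhausts the simple backdoor paths. Count: 4.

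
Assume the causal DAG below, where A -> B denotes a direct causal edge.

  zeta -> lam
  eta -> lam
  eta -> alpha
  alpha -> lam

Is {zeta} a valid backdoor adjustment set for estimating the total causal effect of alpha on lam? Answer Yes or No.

No

Backdoor paths from alpha to lam (paths whose first edge points into alpha):
  P1: alpha <- eta -> lam
Condition 1 (no descendant of alpha in the set): holds — descendants of alpha are {lam}; none are in {zeta}.
Condition 2 (every backdoor path blocked by {zeta}):
  P1: open — no interior node is in the conditioning set.
{zeta} does not satisfy the backdoor criterion.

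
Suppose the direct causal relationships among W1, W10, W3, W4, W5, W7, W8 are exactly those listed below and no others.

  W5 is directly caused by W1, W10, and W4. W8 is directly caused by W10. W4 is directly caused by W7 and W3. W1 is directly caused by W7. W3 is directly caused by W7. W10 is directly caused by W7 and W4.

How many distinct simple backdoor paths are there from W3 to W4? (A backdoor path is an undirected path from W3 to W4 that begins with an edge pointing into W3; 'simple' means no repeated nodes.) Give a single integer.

A backdoor path from W3 to W4 is any simple undirected path whose first edge points into W3 (i.e. leaves W3 via a parent).
Parents of W3: {W7}.
Enumerating:
  P1: W3 <- W7 -> W1 -> W5 <- W4
  P2: W3 <- W7 -> W1 -> W5 <- W10 <- W4
  P3: W3 <- W7 -> W4
  P4: W3 <- W7 -> W10 <- W4
  P5: W3 <- W7 -> W10 -> W5 <- W4
That exhausts the simple backdoor paths. Count: 5.

5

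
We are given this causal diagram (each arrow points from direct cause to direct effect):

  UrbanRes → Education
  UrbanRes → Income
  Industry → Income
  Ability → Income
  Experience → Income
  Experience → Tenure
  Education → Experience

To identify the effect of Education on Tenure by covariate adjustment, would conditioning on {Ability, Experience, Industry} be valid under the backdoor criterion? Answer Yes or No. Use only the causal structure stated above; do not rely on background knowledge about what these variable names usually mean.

Backdoor paths from Education to Tenure (paths whose first edge points into Education):
  P1: Education <- UrbanRes -> Income <- Experience -> Tenure
Condition 1 (no descendant of Education in the set): FAILS — Experience is a descendant of Education.
Condition 2 (every backdoor path blocked by {Ability, Experience, Industry}):
  P1: blocked at collider Income (neither it nor any descendant is in the conditioning set).
{Ability, Experience, Industry} does not satisfy the backdoor criterion.

No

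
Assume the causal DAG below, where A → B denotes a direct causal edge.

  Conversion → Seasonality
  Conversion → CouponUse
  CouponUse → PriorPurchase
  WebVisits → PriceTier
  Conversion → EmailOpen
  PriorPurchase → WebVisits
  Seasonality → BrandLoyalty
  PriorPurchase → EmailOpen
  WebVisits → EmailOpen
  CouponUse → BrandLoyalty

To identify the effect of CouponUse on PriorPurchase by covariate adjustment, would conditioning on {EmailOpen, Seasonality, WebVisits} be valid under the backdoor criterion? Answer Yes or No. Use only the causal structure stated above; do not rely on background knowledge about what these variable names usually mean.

Backdoor paths from CouponUse to PriorPurchase (paths whose first edge points into CouponUse):
  P1: CouponUse <- Conversion -> EmailOpen <- PriorPurchase
  P2: CouponUse <- Conversion -> EmailOpen <- WebVisits <- PriorPurchase
Condition 1 (no descendant of CouponUse in the set): FAILS — EmailOpen and WebVisits are descendants of CouponUse.
Condition 2 (every backdoor path blocked by {EmailOpen, Seasonality, WebVisits}):
  P1: open — collider(s) EmailOpen are conditioned on (or have a conditioned descendant) and no non-collider on the path is in the set.
  P2: blocked at chain node WebVisits ∈ conditioning set.
{EmailOpen, Seasonality, WebVisits} does not satisfy the backdoor criterion.

No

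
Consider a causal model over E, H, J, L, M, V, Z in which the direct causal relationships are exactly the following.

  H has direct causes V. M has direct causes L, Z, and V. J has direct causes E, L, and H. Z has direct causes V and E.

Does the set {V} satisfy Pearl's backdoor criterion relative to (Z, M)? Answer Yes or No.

Yes

Backdoor paths from Z to M (paths whose first edge points into Z):
  P1: Z <- V -> H -> J <- L -> M
  P2: Z <- V -> M
  P3: Z <- E -> J <- L -> M
  P4: Z <- E -> J <- H <- V -> M
Condition 1 (no descendant of Z in the set): holds — descendants of Z are {M}; none are in {V}.
Condition 2 (every backdoor path blocked by {V}):
  P1: blocked at fork node V ∈ conditioning set.
  P2: blocked at fork node V ∈ conditioning set.
  P3: blocked at collider J (neither it nor any descendant is in the conditioning set).
  P4: blocked at collider J (neither it nor any descendant is in the conditioning set).
{V} satisfies the backdoor criterion.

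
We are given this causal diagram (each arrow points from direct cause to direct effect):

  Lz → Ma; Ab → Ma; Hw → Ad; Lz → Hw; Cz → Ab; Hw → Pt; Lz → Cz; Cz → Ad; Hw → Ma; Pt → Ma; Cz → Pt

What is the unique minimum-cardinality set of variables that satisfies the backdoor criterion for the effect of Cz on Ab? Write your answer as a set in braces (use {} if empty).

{}

Variables eligible for adjustment (non-descendants of Cz, excluding Cz and Ab): {Hw, Lz}.
Backdoor paths from Cz to Ab:
  P1: Cz <- Lz -> Hw -> Pt -> Ma <- Ab
  P2: Cz <- Lz -> Hw -> Ma <- Ab
  P3: Cz <- Lz -> Ma <- Ab
Each backdoor path contains an unconditioned collider, so every path is already blocked with the empty conditioning set:
  P1: blocked at collider Ma (neither it nor any descendant is in the conditioning set).
  P2: blocked at collider Ma (neither it nor any descendant is in the conditioning set).
  P3: blocked at collider Ma (neither it nor any descendant is in the conditioning set).
The empty set is therefore the unique smallest valid set.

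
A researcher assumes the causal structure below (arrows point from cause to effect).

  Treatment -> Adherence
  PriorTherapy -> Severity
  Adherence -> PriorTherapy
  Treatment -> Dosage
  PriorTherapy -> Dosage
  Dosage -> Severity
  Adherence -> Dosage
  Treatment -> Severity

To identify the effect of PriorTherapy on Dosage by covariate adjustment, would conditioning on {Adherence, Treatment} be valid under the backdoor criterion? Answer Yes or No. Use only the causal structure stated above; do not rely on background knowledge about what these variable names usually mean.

Yes

Backdoor paths from PriorTherapy to Dosage (paths whose first edge points into PriorTherapy):
  P1: PriorTherapy <- Adherence <- Treatment -> Dosage
  P2: PriorTherapy <- Adherence <- Treatment -> Severity <- Dosage
  P3: PriorTherapy <- Adherence -> Dosage
Condition 1 (no descendant of PriorTherapy in the set): holds — descendants of PriorTherapy are {Dosage, Severity}; none are in {Adherence, Treatment}.
Condition 2 (every backdoor path blocked by {Adherence, Treatment}):
  P1: blocked at chain node Adherence ∈ conditioning set.
  P2: blocked at chain node Adherence ∈ conditioning set.
  P3: blocked at fork node Adherence ∈ conditioning set.
{Adherence, Treatment} satisfies the backdoor criterion.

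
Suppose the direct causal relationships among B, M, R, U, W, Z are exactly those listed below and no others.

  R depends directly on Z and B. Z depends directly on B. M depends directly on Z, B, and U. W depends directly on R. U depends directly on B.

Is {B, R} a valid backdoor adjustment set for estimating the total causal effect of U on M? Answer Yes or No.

Backdoor paths from U to M (paths whose first edge points into U):
  P1: U <- B -> Z -> M
  P2: U <- B -> R <- Z -> M
  P3: U <- B -> M
Condition 1 (no descendant of U in the set): holds — descendants of U are {M}; none are in {B, R}.
Condition 2 (every backdoor path blocked by {B, R}):
  P1: blocked at fork node B ∈ conditioning set.
  P2: blocked at fork node B ∈ conditioning set.
  P3: blocked at fork node B ∈ conditioning set.
{B, R} satisfies the backdoor criterion.

Yes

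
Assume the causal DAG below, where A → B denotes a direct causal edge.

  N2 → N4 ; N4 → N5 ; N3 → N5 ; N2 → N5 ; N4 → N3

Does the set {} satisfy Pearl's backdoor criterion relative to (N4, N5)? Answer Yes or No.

No

Backdoor paths from N4 to N5 (paths whose first edge points into N4):
  P1: N4 <- N2 -> N5
Condition 1 (no descendant of N4 in the set): holds — descendants of N4 are {N3, N5}; none are in {}.
Condition 2 (every backdoor path blocked by {}):
  P1: open — no interior node is in the conditioning set.
{} does not satisfy the backdoor criterion.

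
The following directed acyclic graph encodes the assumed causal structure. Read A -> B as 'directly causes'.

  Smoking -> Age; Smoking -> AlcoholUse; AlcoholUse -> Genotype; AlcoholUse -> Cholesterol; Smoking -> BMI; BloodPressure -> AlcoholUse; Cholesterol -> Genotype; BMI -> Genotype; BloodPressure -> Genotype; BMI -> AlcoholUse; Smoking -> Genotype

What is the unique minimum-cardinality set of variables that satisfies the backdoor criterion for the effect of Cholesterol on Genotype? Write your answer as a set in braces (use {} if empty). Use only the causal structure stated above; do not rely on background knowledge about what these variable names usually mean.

{AlcoholUse}

Variables eligible for adjustment (non-descendants of Cholesterol, excluding Cholesterol and Genotype): {Age, AlcoholUse, BMI, BloodPressure, Smoking}.
Backdoor paths from Cholesterol to Genotype:
  P1: Cholesterol <- AlcoholUse <- BloodPressure -> Genotype
  P2: Cholesterol <- AlcoholUse <- Smoking -> BMI -> Genotype
  P3: Cholesterol <- AlcoholUse <- Smoking -> Genotype
  P4: Cholesterol <- AlcoholUse <- BMI <- Smoking -> Genotype
  P5: Cholesterol <- AlcoholUse <- BMI -> Genotype
  P6: Cholesterol <- AlcoholUse -> Genotype
The empty set is not sufficient: P1 (Cholesterol <- AlcoholUse <- BloodPressure -> Genotype) has no collider blocking it and no conditioned non-collider, so it is open.
Try {AlcoholUse}:
  P1: blocked at chain node AlcoholUse ∈ conditioning set.
  P2: blocked at chain node AlcoholUse ∈ conditioning set.
  P3: blocked at chain node AlcoholUse ∈ conditioning set.
  P4: blocked at chain node AlcoholUse ∈ conditioning set.
  P5: blocked at chain node AlcoholUse ∈ conditioning set.
  P6: blocked at fork node AlcoholUse ∈ conditioning set.
{AlcoholUse} contains no descendant of Cholesterol and blocks every backdoor path.
No other singleton works — e.g. {BloodPressure} leaves P2 open — so {AlcoholUse} is the unique smallest valid adjustment set.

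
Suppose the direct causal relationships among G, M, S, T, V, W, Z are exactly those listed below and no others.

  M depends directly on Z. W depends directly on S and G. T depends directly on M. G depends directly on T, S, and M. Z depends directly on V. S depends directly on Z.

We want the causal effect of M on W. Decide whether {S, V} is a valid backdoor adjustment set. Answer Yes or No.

Backdoor paths from M to W (paths whose first edge points into M):
  P1: M <- Z -> S -> G -> W
  P2: M <- Z -> S -> W
Condition 1 (no descendant of M in the set): holds — descendants of M are {G, T, W}; none are in {S, V}.
Condition 2 (every backdoor path blocked by {S, V}):
  P1: blocked at chain node S ∈ conditioning set.
  P2: blocked at chain node S ∈ conditioning set.
{S, V} satisfies the backdoor criterion.

Yes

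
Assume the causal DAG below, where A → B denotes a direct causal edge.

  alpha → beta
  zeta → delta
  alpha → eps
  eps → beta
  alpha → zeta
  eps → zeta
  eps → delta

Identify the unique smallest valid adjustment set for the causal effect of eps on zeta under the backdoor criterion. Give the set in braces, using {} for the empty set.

{alpha}

Variables eligible for adjustment (non-descendants of eps, excluding eps and zeta): {alpha}.
Backdoor paths from eps to zeta:
  P1: eps <- alpha -> zeta
The empty set is not sufficient: P1 (eps <- alpha -> zeta) has no collider blocking it and no conditioned non-collider, so it is open.
Try {alpha}:
  P1: blocked at fork node alpha ∈ conditioning set.
{alpha} contains no descendant of eps and blocks every backdoor path.
{alpha} is the unique smallest valid adjustment set.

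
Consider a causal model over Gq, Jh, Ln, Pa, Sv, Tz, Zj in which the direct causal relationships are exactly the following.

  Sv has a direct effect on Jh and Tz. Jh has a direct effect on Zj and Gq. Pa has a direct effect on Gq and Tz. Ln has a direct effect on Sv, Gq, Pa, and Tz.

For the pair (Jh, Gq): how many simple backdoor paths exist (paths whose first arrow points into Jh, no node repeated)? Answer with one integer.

7

A backdoor path from Jh to Gq is any simple undirected path whose first edge points into Jh (i.e. leaves Jh via a parent).
Parents of Jh: {Sv}.
Enumerating:
  P1: Jh <- Sv <- Ln -> Pa -> Gq
  P2: Jh <- Sv <- Ln -> Tz <- Pa -> Gq
  P3: Jh <- Sv <- Ln -> Gq
  P4: Jh <- Sv -> Tz <- Ln -> Pa -> Gq
  P5: Jh <- Sv -> Tz <- Ln -> Gq
  P6: Jh <- Sv -> Tz <- Pa <- Ln -> Gq
  P7: Jh <- Sv -> Tz <- Pa -> Gq
That exhausts the simple backdoor paths. Count: 7.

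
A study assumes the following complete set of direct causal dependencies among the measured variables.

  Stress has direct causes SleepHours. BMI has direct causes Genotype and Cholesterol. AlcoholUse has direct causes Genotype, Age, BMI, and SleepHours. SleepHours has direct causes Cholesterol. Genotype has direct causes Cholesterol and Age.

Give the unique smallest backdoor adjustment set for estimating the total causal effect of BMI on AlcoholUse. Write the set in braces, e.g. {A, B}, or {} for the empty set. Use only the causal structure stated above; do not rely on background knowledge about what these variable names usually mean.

{Cholesterol, Genotype}

Variables eligible for adjustment (non-descendants of BMI, excluding BMI and AlcoholUse): {Age, Cholesterol, Genotype, SleepHours, Stress}.
Backdoor paths from BMI to AlcoholUse:
  P1: BMI <- Cholesterol -> SleepHours -> AlcoholUse
  P2: BMI <- Cholesterol -> Genotype <- Age -> AlcoholUse
  P3: BMI <- Cholesterol -> Genotype -> AlcoholUse
  P4: BMI <- Genotype <- Cholesterol -> SleepHours -> AlcoholUse
  P5: BMI <- Genotype <- Age -> AlcoholUse
  P6: BMI <- Genotype -> AlcoholUse
The empty set is not sufficient: P1 (BMI <- Cholesterol -> SleepHours -> AlcoholUse) has no collider blocking it and no conditioned non-collider, so it is open.
Try {Cholesterol, Genotype}:
  P1: blocked at fork node Cholesterol ∈ conditioning set.
  P2: blocked at fork node Cholesterol ∈ conditioning set.
  P3: blocked at fork node Cholesterol ∈ conditioning set.
  P4: blocked at chain node Genotype ∈ conditioning set.
  P5: blocked at chain node Genotype ∈ conditioning set.
  P6: blocked at fork node Genotype ∈ conditioning set.
{Cholesterol, Genotype} contains no descendant of BMI and blocks every backdoor path.
Every element of {Cholesterol, Genotype} is needed (dropping Cholesterol leaves P1 open; dropping Genotype leaves P5 open), so no proper subset is valid.
Among all size-2 subsets of the eligible variables, only {Cholesterol, Genotype} blocks every backdoor path, so it is the unique smallest valid adjustment set.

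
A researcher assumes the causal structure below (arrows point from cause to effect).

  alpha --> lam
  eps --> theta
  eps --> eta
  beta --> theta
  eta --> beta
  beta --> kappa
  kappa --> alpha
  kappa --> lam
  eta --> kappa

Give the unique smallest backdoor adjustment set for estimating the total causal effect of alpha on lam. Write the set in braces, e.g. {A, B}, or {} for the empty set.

{kappa}

Variables eligible for adjustment (non-descendants of alpha, excluding alpha and lam): {beta, eps, eta, kappa, theta}.
Backdoor paths from alpha to lam:
  P1: alpha <- kappa -> lam
The empty set is not sufficient: P1 (alpha <- kappa -> lam) has no collider blocking it and no conditioned non-collider, so it is open.
Try {kappa}:
  P1: blocked at fork node kappa ∈ conditioning set.
{kappa} contains no descendant of alpha and blocks every backdoor path.
No other singleton works — e.g. {eps} leaves P1 open — so {kappa} is the unique smallest valid adjustment set.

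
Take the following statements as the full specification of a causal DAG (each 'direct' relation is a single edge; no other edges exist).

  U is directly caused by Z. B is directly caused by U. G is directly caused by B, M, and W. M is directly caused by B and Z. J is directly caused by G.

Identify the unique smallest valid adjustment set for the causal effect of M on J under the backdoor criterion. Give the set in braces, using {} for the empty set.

Variables eligible for adjustment (non-descendants of M, excluding M and J): {B, U, W, Z}.
Backdoor paths from M to J:
  P1: M <- Z -> U -> B -> G -> J
  P2: M <- B -> G -> J
The empty set is not sufficient: P1 (M <- Z -> U -> B -> G -> J) has no collider blocking it and no conditioned non-collider, so it is open.
Try {B}:
  P1: blocked at chain node B ∈ conditioning set.
  P2: blocked at fork node B ∈ conditioning set.
{B} contains no descendant of M and blocks every backdoor path.
No other singleton works — e.g. {Z} leaves P2 open — so {B} is the unique smallest valid adjustment set.

{B}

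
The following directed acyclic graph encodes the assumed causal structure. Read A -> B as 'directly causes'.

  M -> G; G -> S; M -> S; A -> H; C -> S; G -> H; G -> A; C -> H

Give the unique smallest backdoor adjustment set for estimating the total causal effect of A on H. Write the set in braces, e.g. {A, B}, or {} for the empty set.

{G}

Variables eligible for adjustment (non-descendants of A, excluding A and H): {C, G, M, S}.
Backdoor paths from A to H:
  P1: A <- G <- M -> S <- C -> H
  P2: A <- G -> S <- C -> H
  P3: A <- G -> H
The empty set is not sufficient: P3 (A <- G -> H) has no collider blocking it and no conditioned non-collider, so it is open.
Try {G}:
  P1: blocked at chain node G ∈ conditioning set.
  P2: blocked at fork node G ∈ conditioning set.
  P3: blocked at fork node G ∈ conditioning set.
{G} contains no descendant of A and blocks every backdoor path.
No other singleton works — e.g. {M} leaves P3 open — so {G} is the unique smallest valid adjustment set.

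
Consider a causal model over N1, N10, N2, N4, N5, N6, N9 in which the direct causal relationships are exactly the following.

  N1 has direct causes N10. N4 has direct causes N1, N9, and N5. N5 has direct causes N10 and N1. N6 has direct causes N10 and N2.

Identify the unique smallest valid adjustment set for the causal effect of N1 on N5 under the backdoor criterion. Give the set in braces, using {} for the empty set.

Variables eligible for adjustment (non-descendants of N1, excluding N1 and N5): {N10, N2, N6, N9}.
Backdoor paths from N1 to N5:
  P1: N1 <- N10 -> N5
The empty set is not sufficient: P1 (N1 <- N10 -> N5) has no collider blocking it and no conditioned non-collider, so it is open.
Try {N10}:
  P1: blocked at fork node N10 ∈ conditioning set.
{N10} contains no descendant of N1 and blocks every backdoor path.
No other singleton works — e.g. {N2} leaves P1 open — so {N10} is the unique smallest valid adjustment set.

{N10}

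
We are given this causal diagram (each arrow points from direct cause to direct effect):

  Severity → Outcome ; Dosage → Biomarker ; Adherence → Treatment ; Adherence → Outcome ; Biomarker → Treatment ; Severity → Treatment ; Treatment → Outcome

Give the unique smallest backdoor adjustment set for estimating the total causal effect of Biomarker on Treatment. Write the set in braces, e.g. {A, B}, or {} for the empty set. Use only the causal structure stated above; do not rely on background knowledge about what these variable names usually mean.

{}

Variables eligible for adjustment (non-descendants of Biomarker, excluding Biomarker and Treatment): {Adherence, Dosage, Severity}.
Backdoor paths from Biomarker to Treatment:
  (none)
With no backdoor paths the empty set already satisfies the criterion, and it is trivially minimal.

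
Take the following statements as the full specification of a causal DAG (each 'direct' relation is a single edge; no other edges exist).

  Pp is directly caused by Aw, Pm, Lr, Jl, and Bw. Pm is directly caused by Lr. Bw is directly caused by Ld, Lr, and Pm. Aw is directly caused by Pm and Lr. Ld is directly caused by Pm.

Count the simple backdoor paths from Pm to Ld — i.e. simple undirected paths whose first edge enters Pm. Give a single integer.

A backdoor path from Pm to Ld is any simple undirected path whose first edge points into Pm (i.e. leaves Pm via a parent).
Parents of Pm: {Lr}.
Enumerating:
  P1: Pm <- Lr -> Aw -> Pp <- Bw <- Ld
  P2: Pm <- Lr -> Bw <- Ld
  P3: Pm <- Lr -> Pp <- Bw <- Ld
That exhausts the simple backdoor paths. Count: 3.

3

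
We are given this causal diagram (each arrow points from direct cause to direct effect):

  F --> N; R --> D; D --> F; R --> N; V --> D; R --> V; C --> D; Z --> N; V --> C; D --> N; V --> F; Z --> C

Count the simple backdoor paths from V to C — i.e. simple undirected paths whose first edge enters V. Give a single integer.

6

A backdoor path from V to C is any simple undirected path whose first edge points into V (i.e. leaves V via a parent).
Parents of V: {R}.
Enumerating:
  P1: V <- R -> D <- C
  P2: V <- R -> D -> F -> N <- Z -> C
  P3: V <- R -> D -> N <- Z -> C
  P4: V <- R -> N <- Z -> C
  P5: V <- R -> N <- D <- C
  P6: V <- R -> N <- F <- D <- C
That exhausts the simple backdoor paths. Count: 6.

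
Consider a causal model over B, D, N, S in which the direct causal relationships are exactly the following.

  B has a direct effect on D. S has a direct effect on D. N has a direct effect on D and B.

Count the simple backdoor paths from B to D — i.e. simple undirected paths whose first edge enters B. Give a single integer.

A backdoor path from B to D is any simple undirected path whose first edge points into B (i.e. leaves B via a parent).
Parents of B: {N}.
Enumerating:
  P1: B <- N -> D
That exhausts the simple backdoor paths. Count: 1.

1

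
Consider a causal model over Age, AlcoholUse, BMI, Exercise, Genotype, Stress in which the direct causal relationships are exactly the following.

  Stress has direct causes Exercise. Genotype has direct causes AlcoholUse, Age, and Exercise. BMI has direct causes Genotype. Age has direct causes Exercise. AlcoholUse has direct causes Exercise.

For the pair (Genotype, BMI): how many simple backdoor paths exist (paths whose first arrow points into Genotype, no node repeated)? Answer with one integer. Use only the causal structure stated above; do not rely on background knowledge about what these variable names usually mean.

A backdoor path from Genotype to BMI is any simple undirected path whose first edge points into Genotype (i.e. leaves Genotype via a parent).
Parents of Genotype: {Age, AlcoholUse, Exercise}.
No simple path from any parent of Genotype reaches BMI without revisiting Genotype, so there are no backdoor paths.

0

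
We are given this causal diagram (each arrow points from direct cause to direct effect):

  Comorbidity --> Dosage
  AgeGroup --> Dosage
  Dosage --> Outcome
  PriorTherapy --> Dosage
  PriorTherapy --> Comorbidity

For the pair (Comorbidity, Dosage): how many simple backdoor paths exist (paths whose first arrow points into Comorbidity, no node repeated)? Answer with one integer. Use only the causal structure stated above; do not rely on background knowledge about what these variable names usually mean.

A backdoor path from Comorbidity to Dosage is any simple undirected path whose first edge points into Comorbidity (i.e. leaves Comorbidity via a parent).
Parents of Comorbidity: {PriorTherapy}.
Enumerating:
  P1: Comorbidity <- PriorTherapy -> Dosage
That exhausts the simple backdoor paths. Count: 1.

1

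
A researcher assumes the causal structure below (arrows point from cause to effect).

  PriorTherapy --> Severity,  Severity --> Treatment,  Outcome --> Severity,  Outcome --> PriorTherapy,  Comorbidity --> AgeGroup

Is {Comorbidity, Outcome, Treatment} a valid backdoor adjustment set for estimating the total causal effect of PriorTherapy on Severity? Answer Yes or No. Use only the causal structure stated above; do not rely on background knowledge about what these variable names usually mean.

No

Backdoor paths from PriorTherapy to Severity (paths whose first edge points into PriorTherapy):
  P1: PriorTherapy <- Outcome -> Severity
Condition 1 (no descendant of PriorTherapy in the set): FAILS — Treatment is a descendant of PriorTherapy.
Condition 2 (every backdoor path blocked by {Comorbidity, Outcome, Treatment}):
  P1: blocked at fork node Outcome ∈ conditioning set.
{Comorbidity, Outcome, Treatment} does not satisfy the backdoor criterion.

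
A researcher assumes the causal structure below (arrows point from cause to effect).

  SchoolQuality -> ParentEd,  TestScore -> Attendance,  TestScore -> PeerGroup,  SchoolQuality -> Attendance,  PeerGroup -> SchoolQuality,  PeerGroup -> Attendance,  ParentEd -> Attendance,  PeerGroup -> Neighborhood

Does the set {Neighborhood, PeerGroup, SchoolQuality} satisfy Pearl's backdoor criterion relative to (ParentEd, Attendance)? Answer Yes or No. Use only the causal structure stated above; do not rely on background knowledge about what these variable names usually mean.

Backdoor paths from ParentEd to Attendance (paths whose first edge points into ParentEd):
  P1: ParentEd <- SchoolQuality <- PeerGroup <- TestScore -> Attendance
  P2: ParentEd <- SchoolQuality <- PeerGroup -> Attendance
  P3: ParentEd <- SchoolQuality -> Attendance
Condition 1 (no descendant of ParentEd in the set): holds — descendants of ParentEd are {Attendance}; none are in {Neighborhood, PeerGroup, SchoolQuality}.
Condition 2 (every backdoor path blocked by {Neighborhood, PeerGroup, SchoolQuality}):
  P1: blocked at chain node SchoolQuality ∈ conditioning set.
  P2: blocked at chain node SchoolQuality ∈ conditioning set.
  P3: blocked at fork node SchoolQuality ∈ conditioning set.
{Neighborhood, PeerGroup, SchoolQuality} satisfies the backdoor criterion.

Yes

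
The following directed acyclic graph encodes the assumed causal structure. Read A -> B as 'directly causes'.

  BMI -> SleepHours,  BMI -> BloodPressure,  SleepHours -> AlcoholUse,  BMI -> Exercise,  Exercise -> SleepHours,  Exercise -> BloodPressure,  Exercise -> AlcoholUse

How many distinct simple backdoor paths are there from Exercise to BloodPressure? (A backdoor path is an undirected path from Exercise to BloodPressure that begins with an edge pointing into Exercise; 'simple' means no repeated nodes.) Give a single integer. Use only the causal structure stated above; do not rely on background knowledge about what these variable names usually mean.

A backdoor path from Exercise to BloodPressure is any simple undirected path whose first edge points into Exercise (i.e. leaves Exercise via a parent).
Parents of Exercise: {BMI}.
Enumerating:
  P1: Exercise <- BMI -> BloodPressure
That exhausts the simple backdoor paths. Count: 1.

1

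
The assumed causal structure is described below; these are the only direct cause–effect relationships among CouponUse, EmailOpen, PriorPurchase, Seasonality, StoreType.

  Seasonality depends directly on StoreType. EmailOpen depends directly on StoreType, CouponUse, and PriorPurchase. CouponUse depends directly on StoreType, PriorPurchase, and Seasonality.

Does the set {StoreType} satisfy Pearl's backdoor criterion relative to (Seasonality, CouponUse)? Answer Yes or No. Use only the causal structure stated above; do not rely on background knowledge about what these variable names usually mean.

Backdoor paths from Seasonality to CouponUse (paths whose first edge points into Seasonality):
  P1: Seasonality <- StoreType -> CouponUse
  P2: Seasonality <- StoreType -> EmailOpen <- PriorPurchase -> CouponUse
  P3: Seasonality <- StoreType -> EmailOpen <- CouponUse
Condition 1 (no descendant of Seasonality in the set): holds — descendants of Seasonality are {CouponUse, EmailOpen}; none are in {StoreType}.
Condition 2 (every backdoor path blocked by {StoreType}):
  P1: blocked at fork node StoreType ∈ conditioning set.
  P2: blocked at fork node StoreType ∈ conditioning set.
  P3: blocked at fork node StoreType ∈ conditioning set.
{StoreType} satisfies the backdoor criterion.

Yes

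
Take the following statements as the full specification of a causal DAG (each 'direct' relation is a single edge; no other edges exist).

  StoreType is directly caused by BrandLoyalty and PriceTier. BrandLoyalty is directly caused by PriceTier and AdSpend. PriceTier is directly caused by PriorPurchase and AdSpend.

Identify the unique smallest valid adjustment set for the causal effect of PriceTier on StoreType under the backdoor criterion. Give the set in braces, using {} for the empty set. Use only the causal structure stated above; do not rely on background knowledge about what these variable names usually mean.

{AdSpend}

Variables eligible for adjustment (non-descendants of PriceTier, excluding PriceTier and StoreType): {AdSpend, PriorPurchase}.
Backdoor paths from PriceTier to StoreType:
  P1: PriceTier <- AdSpend -> BrandLoyalty -> StoreType
The empty set is not sufficient: P1 (PriceTier <- AdSpend -> BrandLoyalty -> StoreType) has no collider blocking it and no conditioned non-collider, so it is open.
Try {AdSpend}:
  P1: blocked at fork node AdSpend ∈ conditioning set.
{AdSpend} contains no descendant of PriceTier and blocks every backdoor path.
No other singleton works — e.g. {PriorPurchase} leaves P1 open — so {AdSpend} is the unique smallest valid adjustment set.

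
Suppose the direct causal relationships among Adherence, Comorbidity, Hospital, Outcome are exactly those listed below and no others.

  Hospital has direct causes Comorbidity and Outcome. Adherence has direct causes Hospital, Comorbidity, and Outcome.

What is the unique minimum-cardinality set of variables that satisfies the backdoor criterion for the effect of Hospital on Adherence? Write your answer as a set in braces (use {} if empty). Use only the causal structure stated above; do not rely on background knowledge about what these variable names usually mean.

Variables eligible for adjustment (non-descendants of Hospital, excluding Hospital and Adherence): {Comorbidity, Outcome}.
Backdoor paths from Hospital to Adherence:
  P1: Hospital <- Outcome -> Adherence
  P2: Hospital <- Comorbidity -> Adherence
The empty set is not sufficient: P1 (Hospital <- Outcome -> Adherence) has no collider blocking it and no conditioned non-collider, so it is open.
Try {Comorbidity, Outcome}:
  P1: blocked at fork node Outcome ∈ conditioning set.
  P2: blocked at fork node Comorbidity ∈ conditioning set.
{Comorbidity, Outcome} contains no descendant of Hospital and blocks every backdoor path.
Every element of {Comorbidity, Outcome} is needed (dropping Comorbidity leaves P2 open; dropping Outcome leaves P1 open), so no proper subset is valid.
Among all size-2 subsets of the eligible variables, only {Comorbidity, Outcome} blocks every backdoor path, so it is the unique smallest valid adjustment set.

{Comorbidity, Outcome}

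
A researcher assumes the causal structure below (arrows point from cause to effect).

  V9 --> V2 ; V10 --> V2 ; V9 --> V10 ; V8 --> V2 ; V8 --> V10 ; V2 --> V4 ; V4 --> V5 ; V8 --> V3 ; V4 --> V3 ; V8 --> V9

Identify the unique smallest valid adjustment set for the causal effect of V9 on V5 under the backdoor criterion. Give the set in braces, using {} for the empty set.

Variables eligible for adjustment (non-descendants of V9, excluding V9 and V5): {V8}.
Backdoor paths from V9 to V5:
  P1: V9 <- V8 -> V10 -> V2 -> V4 -> V5
  P2: V9 <- V8 -> V2 -> V4 -> V5
  P3: V9 <- V8 -> V3 <- V4 -> V5
The empty set is not sufficient: P1 (V9 <- V8 -> V10 -> V2 -> V4 -> V5) has no collider blocking it and no conditioned non-collider, so it is open.
Try {V8}:
  P1: blocked at fork node V8 ∈ conditioning set.
  P2: blocked at fork node V8 ∈ conditioning set.
  P3: blocked at fork node V8 ∈ conditioning set.
{V8} contains no descendant of V9 and blocks every backdoor path.
{V8} is the unique smallest valid adjustment set.

{V8}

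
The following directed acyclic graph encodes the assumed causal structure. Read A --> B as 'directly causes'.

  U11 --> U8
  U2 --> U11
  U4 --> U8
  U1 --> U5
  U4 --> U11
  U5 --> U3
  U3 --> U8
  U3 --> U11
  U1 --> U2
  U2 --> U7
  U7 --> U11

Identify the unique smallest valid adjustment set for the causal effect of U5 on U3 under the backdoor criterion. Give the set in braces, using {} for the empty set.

{}

Variables eligible for adjustment (non-descendants of U5, excluding U5 and U3): {U1, U2, U4, U7}.
Backdoor paths from U5 to U3:
  P1: U5 <- U1 -> U2 -> U7 -> U11 <- U4 -> U8 <- U3
  P2: U5 <- U1 -> U2 -> U7 -> U11 <- U3
  P3: U5 <- U1 -> U2 -> U7 -> U11 -> U8 <- U3
  P4: U5 <- U1 -> U2 -> U11 <- U4 -> U8 <- U3
  P5: U5 <- U1 -> U2 -> U11 <- U3
  P6: U5 <- U1 -> U2 -> U11 -> U8 <- U3
Each backdoor path contains an unconditioned collider, so every path is already blocked with the empty conditioning set:
  P1: blocked at collider U11 (neither it nor any descendant is in the conditioning set).
  P2: blocked at collider U11 (neither it nor any descendant is in the conditioning set).
  P3: blocked at collider U8 (neither it nor any descendant is in the conditioning set).
  P4: blocked at collider U11 (neither it nor any descendant is in the conditioning set).
  P5: blocked at collider U11 (neither it nor any descendant is in the conditioning set).
  P6: blocked at collider U8 (neither it nor any descendant is in the conditioning set).
The empty set is therefore the unique smallest valid set.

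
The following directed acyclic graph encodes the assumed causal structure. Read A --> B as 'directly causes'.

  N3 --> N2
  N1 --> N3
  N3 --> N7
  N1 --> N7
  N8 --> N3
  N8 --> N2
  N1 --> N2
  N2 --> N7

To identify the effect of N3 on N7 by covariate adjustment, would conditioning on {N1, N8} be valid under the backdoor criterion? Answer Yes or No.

Backdoor paths from N3 to N7 (paths whose first edge points into N3):
  P1: N3 <- N8 -> N2 <- N1 -> N7
  P2: N3 <- N8 -> N2 -> N7
  P3: N3 <- N1 -> N2 -> N7
  P4: N3 <- N1 -> N7
Condition 1 (no descendant of N3 in the set): holds — descendants of N3 are {N2, N7}; none are in {N1, N8}.
Condition 2 (every backdoor path blocked by {N1, N8}):
  P1: blocked at fork node N8 ∈ conditioning set.
  P2: blocked at fork node N8 ∈ conditioning set.
  P3: blocked at fork node N1 ∈ conditioning set.
  P4: blocked at fork node N1 ∈ conditioning set.
{N1, N8} satisfies the backdoor criterion.

Yes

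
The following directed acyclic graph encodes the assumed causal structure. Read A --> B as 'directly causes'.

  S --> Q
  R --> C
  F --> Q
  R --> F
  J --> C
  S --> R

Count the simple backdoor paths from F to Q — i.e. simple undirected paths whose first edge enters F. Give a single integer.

A backdoor path from F to Q is any simple undirected path whose first edge points into F (i.e. leaves F via a parent).
Parents of F: {R}.
Enumerating:
  P1: F <- R <- S -> Q
That exhausts the simple backdoor paths. Count: 1.

1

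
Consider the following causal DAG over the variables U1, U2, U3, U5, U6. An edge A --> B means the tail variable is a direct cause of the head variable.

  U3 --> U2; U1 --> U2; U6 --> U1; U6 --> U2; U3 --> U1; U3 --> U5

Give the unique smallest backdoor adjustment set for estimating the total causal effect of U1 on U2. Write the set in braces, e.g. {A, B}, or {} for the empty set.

{U3, U6}

Variables eligible for adjustment (non-descendants of U1, excluding U1 and U2): {U3, U5, U6}.
Backdoor paths from U1 to U2:
  P1: U1 <- U3 -> U2
  P2: U1 <- U6 -> U2
The empty set is not sufficient: P1 (U1 <- U3 -> U2) has no collider blocking it and no conditioned non-collider, so it is open.
Try {U3, U6}:
  P1: blocked at fork node U3 ∈ conditioning set.
  P2: blocked at fork node U6 ∈ conditioning set.
{U3, U6} contains no descendant of U1 and blocks every backdoor path.
Every element of {U3, U6} is needed (dropping U3 leaves P1 open; dropping U6 leaves P2 open), so no proper subset is valid.
Among all size-2 subsets of the eligible variables, only {U3, U6} blocks every backdoor path, so it is the unique smallest valid adjustment set.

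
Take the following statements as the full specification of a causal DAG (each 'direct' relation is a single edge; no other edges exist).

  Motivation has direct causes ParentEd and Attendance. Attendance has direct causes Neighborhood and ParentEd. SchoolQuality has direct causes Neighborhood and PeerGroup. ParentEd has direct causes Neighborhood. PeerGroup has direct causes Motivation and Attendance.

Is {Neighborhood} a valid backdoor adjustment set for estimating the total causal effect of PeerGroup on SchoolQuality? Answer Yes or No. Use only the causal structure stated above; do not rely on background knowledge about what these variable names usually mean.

Yes

Backdoor paths from PeerGroup to SchoolQuality (paths whose first edge points into PeerGroup):
  P1: PeerGroup <- Attendance <- Neighborhood -> SchoolQuality
  P2: PeerGroup <- Attendance <- ParentEd <- Neighborhood -> SchoolQuality
  P3: PeerGroup <- Attendance -> Motivation <- ParentEd <- Neighborhood -> SchoolQuality
  P4: PeerGroup <- Motivation <- ParentEd <- Neighborhood -> SchoolQuality
  P5: PeerGroup <- Motivation <- ParentEd -> Attendance <- Neighborhood -> SchoolQuality
  P6: PeerGroup <- Motivation <- Attendance <- Neighborhood -> SchoolQuality
  P7: PeerGroup <- Motivation <- Attendance <- ParentEd <- Neighborhood -> SchoolQuality
Condition 1 (no descendant of PeerGroup in the set): holds — descendants of PeerGroup are {SchoolQuality}; none are in {Neighborhood}.
Condition 2 (every backdoor path blocked by {Neighborhood}):
  P1: blocked at fork node Neighborhood ∈ conditioning set.
  P2: blocked at fork node Neighborhood ∈ conditioning set.
  P3: blocked at collider Motivation (neither it nor any descendant is in the conditioning set).
  P4: blocked at fork node Neighborhood ∈ conditioning set.
  P5: blocked at collider Attendance (neither it nor any descendant is in the conditioning set).
  P6: blocked at fork node Neighborhood ∈ conditioning set.
  P7: blocked at fork node Neighborhood ∈ conditioning set.
{Neighborhood} satisfies the backdoor criterion.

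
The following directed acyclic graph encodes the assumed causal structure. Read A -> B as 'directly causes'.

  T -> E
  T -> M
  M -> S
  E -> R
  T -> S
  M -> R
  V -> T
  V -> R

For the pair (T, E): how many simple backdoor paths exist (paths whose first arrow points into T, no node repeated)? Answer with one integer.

A backdoor path from T to E is any simple undirected path whose first edge points into T (i.e. leaves T via a parent).
Parents of T: {V}.
Enumerating:
  P1: T <- V -> R <- E
That exhausts the simple backdoor paths. Count: 1.

1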